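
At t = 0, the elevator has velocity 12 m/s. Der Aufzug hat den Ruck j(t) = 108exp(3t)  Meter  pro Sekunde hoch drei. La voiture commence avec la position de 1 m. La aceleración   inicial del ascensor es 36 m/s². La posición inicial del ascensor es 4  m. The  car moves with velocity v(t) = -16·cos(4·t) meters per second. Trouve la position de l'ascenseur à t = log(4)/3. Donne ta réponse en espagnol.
Partiendo de la sacudida j(t) = 108·exp(3·t), tomamos 3 integrales. Tomando ∫j(t)dt y aplicando a(0) = 36, encontramos a(t) = 36·exp(3·t). La integral de la aceleración, con v(0) = 12, da la velocidad: v(t) = 12·exp(3·t). La integral de la velocidad, con x(0) = 4, da la posición: x(t) = 4·exp(3·t). De la ecuación de la posición x(t) = 4·exp(3·t), sustituimos t = log(4)/3 para obtener x = 16.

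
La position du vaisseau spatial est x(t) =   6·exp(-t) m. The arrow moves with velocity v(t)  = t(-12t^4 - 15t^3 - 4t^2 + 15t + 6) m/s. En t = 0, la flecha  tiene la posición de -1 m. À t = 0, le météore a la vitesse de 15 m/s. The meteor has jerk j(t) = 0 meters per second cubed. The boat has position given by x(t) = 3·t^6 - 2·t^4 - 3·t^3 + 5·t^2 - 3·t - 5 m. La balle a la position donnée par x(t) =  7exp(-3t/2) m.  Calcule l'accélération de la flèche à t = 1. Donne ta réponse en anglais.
We must differentiate our velocity equation v(t) = t·(-12·t^4 - 15·t^3 - 4·t^2 + 15·t + 6) 1 time. Taking d/dt of v(t), we find a(t) = -12·t^4 - 15·t^3 - 4·t^2 + t·(-48·t^3 - 45·t^2 - 8·t + 15) + 15·t + 6. From the given acceleration equation a(t) = -12·t^4 - 15·t^3 - 4·t^2 + t·(-48·t^3 - 45·t^2 - 8·t + 15) + 15·t + 6, we substitute t = 1 to get a = -96.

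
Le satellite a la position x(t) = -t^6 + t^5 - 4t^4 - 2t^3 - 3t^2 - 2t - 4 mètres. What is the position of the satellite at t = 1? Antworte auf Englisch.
Using x(t) = -t^6 + t^5 - 4·t^4 - 2·t^3 - 3·t^2 - 2·t - 4 and substituting t = 1, we find x = -15.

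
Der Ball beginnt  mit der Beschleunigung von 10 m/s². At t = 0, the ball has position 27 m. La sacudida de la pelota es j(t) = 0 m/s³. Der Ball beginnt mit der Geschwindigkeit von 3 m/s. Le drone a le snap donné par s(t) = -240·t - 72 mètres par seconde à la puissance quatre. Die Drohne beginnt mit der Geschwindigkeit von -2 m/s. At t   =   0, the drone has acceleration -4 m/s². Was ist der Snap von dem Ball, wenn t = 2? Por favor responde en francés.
En partant du jerk j(t) = 0, nous prenons 1 dérivée. En prenant d/dt de j(t), nous trouvons s(t) = 0. De l'équation du snap s(t) = 0, nous substituons t = 2 pour obtenir s = 0.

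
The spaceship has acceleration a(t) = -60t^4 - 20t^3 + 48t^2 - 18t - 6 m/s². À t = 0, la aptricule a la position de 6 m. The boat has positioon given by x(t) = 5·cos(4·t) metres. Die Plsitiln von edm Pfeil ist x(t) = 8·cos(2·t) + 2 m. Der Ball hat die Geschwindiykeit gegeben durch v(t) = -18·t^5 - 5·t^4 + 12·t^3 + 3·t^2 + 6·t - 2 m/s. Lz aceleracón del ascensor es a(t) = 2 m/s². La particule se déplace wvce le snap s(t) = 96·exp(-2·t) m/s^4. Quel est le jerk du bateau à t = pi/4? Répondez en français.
En partant de la position x(t) = 5·cos(4·t), nous prenons 3 dérivées. La dérivée de la position donne la vitesse: v(t) = -20·sin(4·t). En prenant d/dt de v(t), nous trouvons a(t) = -80·cos(4·t). La dérivée de l'accélération donne le jerk: j(t) = 320·sin(4·t). En utilisant j(t) = 320·sin(4·t) et en substituant t = pi/4, nous trouvons j = 0.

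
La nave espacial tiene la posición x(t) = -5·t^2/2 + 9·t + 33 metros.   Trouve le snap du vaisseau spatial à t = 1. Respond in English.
We must differentiate our position equation x(t) = -5·t^2/2 + 9·t + 33 4 times. Differentiating position, we get velocity: v(t) = 9 - 5·t. Differentiating velocity, we get acceleration: a(t) = -5. Differentiating acceleration, we get jerk: j(t) = 0. Taking d/dt of j(t), we find s(t) = 0. From the given snap equation s(t) = 0, we substitute t = 1 to get s = 0.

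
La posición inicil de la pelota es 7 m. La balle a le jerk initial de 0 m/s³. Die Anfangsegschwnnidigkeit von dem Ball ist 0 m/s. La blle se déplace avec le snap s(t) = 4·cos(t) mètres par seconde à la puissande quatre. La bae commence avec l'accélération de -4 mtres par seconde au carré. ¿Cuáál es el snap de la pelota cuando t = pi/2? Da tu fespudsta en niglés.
Using s(t) = 4·cos(t) and substituting t = pi/2, we find s = 0.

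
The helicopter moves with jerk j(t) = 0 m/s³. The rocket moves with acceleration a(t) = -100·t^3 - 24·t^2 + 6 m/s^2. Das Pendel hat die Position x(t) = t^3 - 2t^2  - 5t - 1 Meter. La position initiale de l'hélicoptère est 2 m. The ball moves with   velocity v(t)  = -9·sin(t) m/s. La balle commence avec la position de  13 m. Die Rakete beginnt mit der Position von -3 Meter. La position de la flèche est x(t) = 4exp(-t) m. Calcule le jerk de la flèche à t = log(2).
En partant de la position x(t) = 4·exp(-t), nous prenons 3 dérivées. En dérivant la position, nous obtenons la vitesse: v(t) = -4·exp(-t). En prenant d/dt de v(t), nous trouvons a(t) = 4·exp(-t). La dérivée de l'accélération donne le jerk: j(t) = -4·exp(-t). Nous avons le jerk j(t) = -4·exp(-t). En substituant t = log(2): j(log(2)) = -2.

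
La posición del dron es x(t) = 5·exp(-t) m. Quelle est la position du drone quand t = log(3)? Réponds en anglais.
We have position x(t) = 5·exp(-t). Substituting t = log(3): x(log(3)) = 5/3.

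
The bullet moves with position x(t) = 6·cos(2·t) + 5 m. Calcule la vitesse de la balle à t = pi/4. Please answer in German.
Um dies zu lösen, müssen wir 1 Ableitung unserer Gleichung für die Position x(t) = 6·cos(2·t) + 5 nehmen. Die Ableitung von der Position ergibt die Geschwindigkeit: v(t) = -12·sin(2·t). Mit v(t) = -12·sin(2·t) und Einsetzen von t = pi/4, finden wir v = -12.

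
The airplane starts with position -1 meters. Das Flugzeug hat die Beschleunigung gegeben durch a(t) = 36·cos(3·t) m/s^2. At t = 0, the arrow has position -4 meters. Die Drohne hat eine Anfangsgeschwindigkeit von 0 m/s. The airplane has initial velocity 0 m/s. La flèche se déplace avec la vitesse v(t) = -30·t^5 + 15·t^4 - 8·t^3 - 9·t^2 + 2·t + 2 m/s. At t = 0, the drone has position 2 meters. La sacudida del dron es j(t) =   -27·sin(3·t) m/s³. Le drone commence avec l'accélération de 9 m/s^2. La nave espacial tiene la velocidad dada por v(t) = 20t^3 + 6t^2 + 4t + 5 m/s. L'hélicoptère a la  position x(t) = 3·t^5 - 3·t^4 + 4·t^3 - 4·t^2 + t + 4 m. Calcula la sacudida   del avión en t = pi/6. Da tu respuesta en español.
Debemos derivar nuestra ecuación de la aceleración a(t) = 36·cos(3·t) 1 vez. La derivada de la aceleración da la sacudida: j(t) = -108·sin(3·t). De la ecuación de la sacudida j(t) = -108·sin(3·t), sustituimos t = pi/6 para obtener j = -108.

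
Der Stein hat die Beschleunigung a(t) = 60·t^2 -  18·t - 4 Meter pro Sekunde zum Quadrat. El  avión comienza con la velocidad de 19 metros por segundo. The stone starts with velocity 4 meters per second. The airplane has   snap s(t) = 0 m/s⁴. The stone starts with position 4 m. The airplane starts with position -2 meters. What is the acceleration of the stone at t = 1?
We have acceleration a(t) = 60·t^2 - 18·t - 4. Substituting t = 1: a(1) = 38.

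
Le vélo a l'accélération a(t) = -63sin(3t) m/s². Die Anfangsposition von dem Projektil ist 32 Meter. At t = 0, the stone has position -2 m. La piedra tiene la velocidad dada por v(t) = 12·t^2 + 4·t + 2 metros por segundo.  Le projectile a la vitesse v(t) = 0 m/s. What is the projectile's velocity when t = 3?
Using v(t) = 0 and substituting t = 3, we find v = 0.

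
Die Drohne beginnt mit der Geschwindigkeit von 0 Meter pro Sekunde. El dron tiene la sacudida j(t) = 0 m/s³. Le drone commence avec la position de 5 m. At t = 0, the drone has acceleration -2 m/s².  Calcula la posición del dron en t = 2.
Partiendo de la sacudida j(t) = 0, tomamos 3 antiderivadas. Tomando ∫j(t)dt y aplicando a(0) = -2, encontramos a(t) = -2. La integral de la aceleración es la velocidad. Usando v(0) = 0, obtenemos v(t) = -2·t. La integral de la velocidad es la posición. Usando x(0) = 5, obtenemos x(t) = 5 - t^2. Usando x(t) = 5 - t^2 y sustituyendo t = 2, encontramos x = 1.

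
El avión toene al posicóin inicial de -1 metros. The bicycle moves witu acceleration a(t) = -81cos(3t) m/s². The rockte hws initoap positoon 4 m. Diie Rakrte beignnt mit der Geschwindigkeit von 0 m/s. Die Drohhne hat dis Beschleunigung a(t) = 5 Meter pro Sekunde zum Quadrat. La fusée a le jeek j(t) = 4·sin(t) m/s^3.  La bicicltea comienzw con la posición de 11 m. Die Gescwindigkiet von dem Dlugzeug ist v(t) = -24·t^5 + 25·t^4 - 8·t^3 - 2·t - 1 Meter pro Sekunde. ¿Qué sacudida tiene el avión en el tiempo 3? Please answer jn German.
Wir müssen unsere Gleichung für die Geschwindigkeit v(t) = -24·t^5 + 25·t^4 - 8·t^3 - 2·t - 1 2-mal ableiten. Die Ableitung von der Geschwindigkeit ergibt die Beschleunigung: a(t) = -120·t^4 + 100·t^3 - 24·t^2 - 2. Durch Ableiten von der Beschleunigung erhalten wir den Ruck: j(t) = -480·t^3 + 300·t^2 - 48·t. Mit j(t) = -480·t^3 + 300·t^2 - 48·t und Einsetzen von t = 3, finden wir j = -10404.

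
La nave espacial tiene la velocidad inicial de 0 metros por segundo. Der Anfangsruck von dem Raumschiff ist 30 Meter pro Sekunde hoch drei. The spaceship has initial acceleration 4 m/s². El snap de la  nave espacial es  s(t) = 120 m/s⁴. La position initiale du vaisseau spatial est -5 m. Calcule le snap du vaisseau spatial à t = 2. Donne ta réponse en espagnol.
Tenemos el snap s(t) = 120. Sustituyendo t = 2: s(2) = 120.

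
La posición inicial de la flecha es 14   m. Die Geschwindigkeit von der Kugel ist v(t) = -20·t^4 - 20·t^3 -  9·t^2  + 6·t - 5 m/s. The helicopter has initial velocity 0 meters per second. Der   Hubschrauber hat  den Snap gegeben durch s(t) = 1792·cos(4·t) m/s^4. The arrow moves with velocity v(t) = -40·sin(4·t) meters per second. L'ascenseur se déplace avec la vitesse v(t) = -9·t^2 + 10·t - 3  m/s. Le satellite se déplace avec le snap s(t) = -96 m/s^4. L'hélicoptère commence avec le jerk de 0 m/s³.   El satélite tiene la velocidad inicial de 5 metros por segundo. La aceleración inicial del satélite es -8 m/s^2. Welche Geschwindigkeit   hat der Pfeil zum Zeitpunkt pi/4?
Aus der Gleichung für die Geschwindigkeit v(t) = -40·sin(4·t), setzen wir t = pi/4 ein und erhalten v = 0.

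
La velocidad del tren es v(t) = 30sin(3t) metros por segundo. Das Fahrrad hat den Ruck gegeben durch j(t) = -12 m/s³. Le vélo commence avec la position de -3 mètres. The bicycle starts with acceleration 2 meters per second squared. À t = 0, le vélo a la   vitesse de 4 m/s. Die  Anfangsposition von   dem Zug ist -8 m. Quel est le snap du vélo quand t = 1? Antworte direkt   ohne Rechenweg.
Le snap à t = 1 est s = 0.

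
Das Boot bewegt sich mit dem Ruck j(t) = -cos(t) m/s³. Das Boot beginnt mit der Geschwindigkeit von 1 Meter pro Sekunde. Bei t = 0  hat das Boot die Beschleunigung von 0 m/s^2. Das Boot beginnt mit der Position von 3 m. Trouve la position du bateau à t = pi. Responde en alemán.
Wir müssen unsere Gleichung für den Ruck j(t) = -cos(t) 3-mal integrieren. Die Stammfunktion von dem Ruck, mit a(0) = 0, ergibt die Beschleunigung: a(t) = -sin(t). Das Integral von der Beschleunigung ist die Geschwindigkeit. Mit v(0) = 1 erhalten wir v(t) = cos(t). Mit ∫v(t)dt und Anwendung von x(0) = 3, finden wir x(t) = sin(t) + 3. Wir haben die Position x(t) = sin(t) + 3. Durch Einsetzen von t = pi: x(pi) = 3.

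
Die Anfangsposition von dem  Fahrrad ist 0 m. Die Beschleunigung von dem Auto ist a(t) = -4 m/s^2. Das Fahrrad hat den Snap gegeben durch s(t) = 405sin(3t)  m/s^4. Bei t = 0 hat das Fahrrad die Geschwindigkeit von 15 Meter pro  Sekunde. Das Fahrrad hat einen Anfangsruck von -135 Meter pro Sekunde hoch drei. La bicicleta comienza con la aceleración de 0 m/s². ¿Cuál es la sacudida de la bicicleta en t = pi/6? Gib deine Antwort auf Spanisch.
Necesitamos integrar nuestra ecuación del snap s(t) = 405·sin(3·t) 1 vez. Integrando el snap y usando la condición inicial j(0) = -135, obtenemos j(t) = -135·cos(3·t). Usando j(t) = -135·cos(3·t) y sustituyendo t = pi/6, encontramos j = 0.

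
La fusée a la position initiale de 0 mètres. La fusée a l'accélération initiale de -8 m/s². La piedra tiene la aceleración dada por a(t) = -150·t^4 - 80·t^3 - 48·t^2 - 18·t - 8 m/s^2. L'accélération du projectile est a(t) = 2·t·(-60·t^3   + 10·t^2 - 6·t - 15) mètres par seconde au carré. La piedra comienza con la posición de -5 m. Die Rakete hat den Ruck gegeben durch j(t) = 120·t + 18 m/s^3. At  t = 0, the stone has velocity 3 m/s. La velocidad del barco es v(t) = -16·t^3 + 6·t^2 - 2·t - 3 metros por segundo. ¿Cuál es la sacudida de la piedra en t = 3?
Partiendo de la aceleración a(t) = -150·t^4 - 80·t^3 - 48·t^2 - 18·t - 8, tomamos 1 derivada. Derivando la aceleración, obtenemos la sacudida: j(t) = -600·t^3 - 240·t^2 - 96·t - 18. Usando j(t) = -600·t^3 - 240·t^2 - 96·t - 18 y sustituyendo t = 3, encontramos j = -18666.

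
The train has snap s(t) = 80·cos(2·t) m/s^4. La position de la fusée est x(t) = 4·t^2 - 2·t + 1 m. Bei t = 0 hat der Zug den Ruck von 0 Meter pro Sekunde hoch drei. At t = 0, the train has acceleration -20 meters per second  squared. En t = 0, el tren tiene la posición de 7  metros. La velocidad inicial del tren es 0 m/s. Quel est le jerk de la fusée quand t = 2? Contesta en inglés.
Starting from position x(t) = 4·t^2 - 2·t + 1, we take 3 derivatives. The derivative of position gives velocity: v(t) = 8·t - 2. Differentiating velocity, we get acceleration: a(t) = 8. Taking d/dt of a(t), we find j(t) = 0. Using j(t) = 0 and substituting t = 2, we find j = 0.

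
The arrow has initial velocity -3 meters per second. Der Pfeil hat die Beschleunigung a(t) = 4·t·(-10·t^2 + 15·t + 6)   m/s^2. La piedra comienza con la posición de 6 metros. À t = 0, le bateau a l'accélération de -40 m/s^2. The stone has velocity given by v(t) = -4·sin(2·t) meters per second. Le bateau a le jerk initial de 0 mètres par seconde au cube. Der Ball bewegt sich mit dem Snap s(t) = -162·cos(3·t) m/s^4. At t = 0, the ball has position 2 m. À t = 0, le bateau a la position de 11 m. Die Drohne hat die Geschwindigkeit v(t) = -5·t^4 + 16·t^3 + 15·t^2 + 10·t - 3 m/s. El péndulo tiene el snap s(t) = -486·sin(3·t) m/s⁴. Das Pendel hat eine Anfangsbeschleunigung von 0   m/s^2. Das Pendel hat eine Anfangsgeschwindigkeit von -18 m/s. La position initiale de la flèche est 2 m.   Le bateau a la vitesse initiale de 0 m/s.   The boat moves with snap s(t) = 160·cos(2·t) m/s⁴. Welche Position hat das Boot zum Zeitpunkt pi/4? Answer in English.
Starting from snap s(t) = 160·cos(2·t), we take 4 integrals. Taking ∫s(t)dt and applying j(0) = 0, we find j(t) = 80·sin(2·t). The antiderivative of jerk is acceleration. Using a(0) = -40, we get a(t) = -40·cos(2·t). The integral of acceleration is velocity. Using v(0) = 0, we get v(t) = -20·sin(2·t). Finding the integral of v(t) and using x(0) = 11: x(t) = 10·cos(2·t) + 1. Using x(t) = 10·cos(2·t) + 1 and substituting t = pi/4, we find x = 1.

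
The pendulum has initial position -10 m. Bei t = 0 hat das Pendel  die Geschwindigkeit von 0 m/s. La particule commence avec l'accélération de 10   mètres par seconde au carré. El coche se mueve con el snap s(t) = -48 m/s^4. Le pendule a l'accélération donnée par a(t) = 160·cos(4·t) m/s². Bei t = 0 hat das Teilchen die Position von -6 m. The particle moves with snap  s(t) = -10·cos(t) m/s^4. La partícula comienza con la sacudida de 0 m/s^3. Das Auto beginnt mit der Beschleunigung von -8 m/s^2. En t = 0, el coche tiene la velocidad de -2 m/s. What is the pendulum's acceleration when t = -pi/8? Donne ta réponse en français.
Nous avons l'accélération a(t) = 160·cos(4·t). En substituant t = -pi/8: a(-pi/8) = 0.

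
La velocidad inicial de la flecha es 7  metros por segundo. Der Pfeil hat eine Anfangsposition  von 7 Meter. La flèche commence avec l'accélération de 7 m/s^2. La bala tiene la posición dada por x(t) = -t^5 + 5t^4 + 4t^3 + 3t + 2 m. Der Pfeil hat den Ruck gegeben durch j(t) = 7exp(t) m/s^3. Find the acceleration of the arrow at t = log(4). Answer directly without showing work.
The acceleration at t = log(4) is a = 28.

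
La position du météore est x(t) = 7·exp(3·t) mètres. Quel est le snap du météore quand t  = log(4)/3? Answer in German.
Ausgehend von der Position x(t) = 7·exp(3·t), nehmen wir 4 Ableitungen. Durch Ableiten von der Position erhalten wir die Geschwindigkeit: v(t) = 21·exp(3·t). Mit d/dt von v(t) finden wir a(t) = 63·exp(3·t). Die Ableitung von der Beschleunigung ergibt den Ruck: j(t) = 189·exp(3·t). Mit d/dt von j(t) finden wir s(t) = 567·exp(3·t). Mit s(t) = 567·exp(3·t) und Einsetzen von t = log(4)/3, finden wir s = 2268.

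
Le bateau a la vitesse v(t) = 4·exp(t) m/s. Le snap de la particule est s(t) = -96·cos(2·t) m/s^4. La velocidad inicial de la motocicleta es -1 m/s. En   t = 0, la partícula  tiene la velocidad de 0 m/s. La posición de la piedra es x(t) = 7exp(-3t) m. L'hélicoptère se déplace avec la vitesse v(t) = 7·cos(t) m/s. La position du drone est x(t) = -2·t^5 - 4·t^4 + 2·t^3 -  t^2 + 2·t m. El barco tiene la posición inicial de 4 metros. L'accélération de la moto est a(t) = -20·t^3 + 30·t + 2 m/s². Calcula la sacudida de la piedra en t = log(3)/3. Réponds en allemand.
Um dies zu lösen, müssen wir 3 Ableitungen unserer Gleichung für die Position x(t) = 7·exp(-3·t) nehmen. Durch Ableiten von der Position erhalten wir die Geschwindigkeit: v(t) = -21·exp(-3·t). Durch Ableiten von der Geschwindigkeit erhalten wir die Beschleunigung: a(t) = 63·exp(-3·t). Durch Ableiten von der Beschleunigung erhalten wir den Ruck: j(t) = -189·exp(-3·t). Aus der Gleichung für den Ruck j(t) = -189·exp(-3·t), setzen wir t = log(3)/3 ein und erhalten j = -63.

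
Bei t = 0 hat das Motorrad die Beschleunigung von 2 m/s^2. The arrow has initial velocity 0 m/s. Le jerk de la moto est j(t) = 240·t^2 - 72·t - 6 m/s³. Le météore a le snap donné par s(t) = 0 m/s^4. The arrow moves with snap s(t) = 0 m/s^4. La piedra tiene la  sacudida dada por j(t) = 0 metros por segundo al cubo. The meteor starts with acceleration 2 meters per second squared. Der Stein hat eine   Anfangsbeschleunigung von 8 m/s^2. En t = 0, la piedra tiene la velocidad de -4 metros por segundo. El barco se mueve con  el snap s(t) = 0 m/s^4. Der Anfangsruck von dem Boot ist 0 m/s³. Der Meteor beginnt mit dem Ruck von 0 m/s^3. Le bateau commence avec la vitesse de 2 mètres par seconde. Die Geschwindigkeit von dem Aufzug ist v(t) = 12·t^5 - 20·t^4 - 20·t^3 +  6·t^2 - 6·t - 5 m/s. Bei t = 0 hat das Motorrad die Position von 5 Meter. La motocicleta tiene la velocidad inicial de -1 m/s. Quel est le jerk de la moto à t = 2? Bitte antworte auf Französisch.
En utilisant j(t) = 240·t^2 - 72·t - 6 et en substituant t = 2, nous trouvons j = 810.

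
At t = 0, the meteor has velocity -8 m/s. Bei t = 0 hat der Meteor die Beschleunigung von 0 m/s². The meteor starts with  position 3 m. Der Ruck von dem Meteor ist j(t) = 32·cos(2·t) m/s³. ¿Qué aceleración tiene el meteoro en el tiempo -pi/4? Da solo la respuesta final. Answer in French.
À t = -pi/4, a = -16.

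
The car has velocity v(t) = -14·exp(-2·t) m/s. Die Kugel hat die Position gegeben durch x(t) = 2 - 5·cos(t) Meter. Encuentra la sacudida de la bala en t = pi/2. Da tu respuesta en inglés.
We must differentiate our position equation x(t) = 2 - 5·cos(t) 3 times. Taking d/dt of x(t), we find v(t) = 5·sin(t). Differentiating velocity, we get acceleration: a(t) = 5·cos(t). Taking d/dt of a(t), we find j(t) = -5·sin(t). From the given jerk equation j(t) = -5·sin(t), we substitute t = pi/2 to get j = -5.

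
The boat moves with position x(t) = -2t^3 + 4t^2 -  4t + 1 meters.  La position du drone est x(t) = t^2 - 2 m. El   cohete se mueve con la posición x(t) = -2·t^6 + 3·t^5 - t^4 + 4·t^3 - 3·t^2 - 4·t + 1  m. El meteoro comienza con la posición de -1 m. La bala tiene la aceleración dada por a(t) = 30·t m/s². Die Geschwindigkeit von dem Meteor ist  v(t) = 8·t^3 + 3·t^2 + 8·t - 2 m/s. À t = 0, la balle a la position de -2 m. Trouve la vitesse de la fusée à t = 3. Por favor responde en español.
Debemos derivar nuestra ecuación de la posición x(t) = -2·t^6 + 3·t^5 - t^4 + 4·t^3 - 3·t^2 - 4·t + 1 1 vez. Tomando d/dt de x(t), encontramos v(t) = -12·t^5 + 15·t^4 - 4·t^3 + 12·t^2 - 6·t - 4. De la ecuación de la velocidad v(t) = -12·t^5 + 15·t^4 - 4·t^3 + 12·t^2 - 6·t - 4, sustituimos t = 3 para obtener v = -1723.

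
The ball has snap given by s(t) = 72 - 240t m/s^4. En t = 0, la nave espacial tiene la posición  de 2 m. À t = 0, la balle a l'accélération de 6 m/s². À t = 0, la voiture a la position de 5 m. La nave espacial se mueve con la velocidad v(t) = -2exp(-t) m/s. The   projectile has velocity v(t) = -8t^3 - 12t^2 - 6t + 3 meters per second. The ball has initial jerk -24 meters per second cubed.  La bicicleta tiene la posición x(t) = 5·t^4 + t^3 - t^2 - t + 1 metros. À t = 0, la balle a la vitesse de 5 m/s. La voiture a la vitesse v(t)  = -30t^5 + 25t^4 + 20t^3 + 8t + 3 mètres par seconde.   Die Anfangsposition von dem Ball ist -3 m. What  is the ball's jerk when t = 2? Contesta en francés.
En partant du snap s(t) = 72 - 240·t, nous prenons 1 primitive. La primitive du snap, avec j(0) = -24, donne le jerk: j(t) = -120·t^2 + 72·t - 24. En utilisant j(t) = -120·t^2 + 72·t - 24 et en substituant t = 2, nous trouvons j = -360.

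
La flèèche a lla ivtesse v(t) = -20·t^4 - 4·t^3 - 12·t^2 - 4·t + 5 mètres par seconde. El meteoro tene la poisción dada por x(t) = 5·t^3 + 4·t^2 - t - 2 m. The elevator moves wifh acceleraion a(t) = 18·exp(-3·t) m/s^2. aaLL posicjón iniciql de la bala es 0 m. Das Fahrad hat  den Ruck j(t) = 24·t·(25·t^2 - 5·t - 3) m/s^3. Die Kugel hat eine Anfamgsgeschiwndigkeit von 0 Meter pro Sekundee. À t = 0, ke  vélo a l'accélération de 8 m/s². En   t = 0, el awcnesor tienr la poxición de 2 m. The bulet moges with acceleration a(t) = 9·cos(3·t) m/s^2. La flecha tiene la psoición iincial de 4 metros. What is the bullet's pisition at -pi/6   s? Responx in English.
Starting from acceleration a(t) = 9·cos(3·t), we take 2 antiderivatives. Finding the antiderivative of a(t) and using v(0) = 0: v(t) = 3·sin(3·t). Integrating velocity and using the initial condition x(0) = 0, we get x(t) = 1 - cos(3·t). From the given position equation x(t) = 1 - cos(3·t), we substitute t = -pi/6 to get x = 1.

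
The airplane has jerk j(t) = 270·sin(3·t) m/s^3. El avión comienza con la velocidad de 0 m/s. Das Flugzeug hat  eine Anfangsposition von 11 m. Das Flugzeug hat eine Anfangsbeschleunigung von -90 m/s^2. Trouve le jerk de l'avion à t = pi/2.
En utilisant j(t) = 270·sin(3·t) et en substituant t = pi/2, nous trouvons j = -270.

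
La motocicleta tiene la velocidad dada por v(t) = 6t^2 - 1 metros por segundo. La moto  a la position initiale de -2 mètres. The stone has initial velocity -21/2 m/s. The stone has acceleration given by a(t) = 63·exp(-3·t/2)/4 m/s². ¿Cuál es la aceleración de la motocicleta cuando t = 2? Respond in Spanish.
Debemos derivar nuestra ecuación de la velocidad v(t) = 6·t^2 - 1 1 vez. Tomando d/dt de v(t), encontramos a(t) = 12·t. De la ecuación de la aceleración a(t) = 12·t, sustituimos t = 2 para obtener a = 24.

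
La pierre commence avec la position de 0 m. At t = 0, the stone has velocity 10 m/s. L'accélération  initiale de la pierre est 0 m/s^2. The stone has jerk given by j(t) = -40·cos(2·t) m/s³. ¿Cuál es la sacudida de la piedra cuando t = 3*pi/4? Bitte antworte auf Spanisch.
Tenemos la sacudida j(t) = -40·cos(2·t). Sustituyendo t = 3*pi/4: j(3*pi/4) = 0.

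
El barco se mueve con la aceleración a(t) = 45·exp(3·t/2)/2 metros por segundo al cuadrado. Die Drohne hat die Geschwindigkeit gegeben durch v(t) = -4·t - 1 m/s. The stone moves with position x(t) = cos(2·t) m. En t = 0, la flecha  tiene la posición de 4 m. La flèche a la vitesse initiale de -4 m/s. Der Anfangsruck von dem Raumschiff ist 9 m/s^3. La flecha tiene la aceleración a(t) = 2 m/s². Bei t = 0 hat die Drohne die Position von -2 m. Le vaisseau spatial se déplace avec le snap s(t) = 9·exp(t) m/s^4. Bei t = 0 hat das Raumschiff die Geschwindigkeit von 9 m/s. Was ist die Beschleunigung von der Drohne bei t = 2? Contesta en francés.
En partant de la vitesse v(t) = -4·t - 1, nous prenons 1 dérivée. La dérivée de la vitesse donne l'accélération: a(t) = -4. En utilisant a(t) = -4 et en substituant t = 2, nous trouvons a = -4.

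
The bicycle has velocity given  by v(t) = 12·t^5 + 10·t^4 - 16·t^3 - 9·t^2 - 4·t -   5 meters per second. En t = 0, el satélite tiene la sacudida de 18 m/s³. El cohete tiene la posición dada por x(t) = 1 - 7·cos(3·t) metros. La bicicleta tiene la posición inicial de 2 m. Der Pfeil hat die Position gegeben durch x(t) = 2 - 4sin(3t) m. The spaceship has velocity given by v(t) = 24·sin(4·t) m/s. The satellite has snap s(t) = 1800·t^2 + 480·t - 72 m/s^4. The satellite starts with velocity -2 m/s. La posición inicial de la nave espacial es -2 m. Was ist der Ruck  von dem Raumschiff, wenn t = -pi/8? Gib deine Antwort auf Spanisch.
Partiendo de la velocidad v(t) = 24·sin(4·t), tomamos 2 derivadas. Derivando la velocidad, obtenemos la aceleración: a(t) = 96·cos(4·t). Derivando la aceleración, obtenemos la sacudida: j(t) = -384·sin(4·t). Tenemos la sacudida j(t) = -384·sin(4·t). Sustituyendo t = -pi/8: j(-pi/8) = 384.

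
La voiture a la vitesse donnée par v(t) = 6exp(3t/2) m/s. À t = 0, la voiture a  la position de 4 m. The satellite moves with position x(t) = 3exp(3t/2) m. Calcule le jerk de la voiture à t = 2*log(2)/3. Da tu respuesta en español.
Partiendo de la velocidad v(t) = 6·exp(3·t/2), tomamos 2 derivadas. La derivada de la velocidad da la aceleración: a(t) = 9·exp(3·t/2). Derivando la aceleración, obtenemos la sacudida: j(t) = 27·exp(3·t/2)/2. De la ecuación de la sacudida j(t) = 27·exp(3·t/2)/2, sustituimos t = 2*log(2)/3 para obtener j = 27.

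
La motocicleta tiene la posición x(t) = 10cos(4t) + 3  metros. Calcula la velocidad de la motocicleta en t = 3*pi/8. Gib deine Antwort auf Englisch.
We must differentiate our position equation x(t) = 10·cos(4·t) + 3 1 time. Differentiating position, we get velocity: v(t) = -40·sin(4·t). We have velocity v(t) = -40·sin(4·t). Substituting t = 3*pi/8: v(3*pi/8) = 40.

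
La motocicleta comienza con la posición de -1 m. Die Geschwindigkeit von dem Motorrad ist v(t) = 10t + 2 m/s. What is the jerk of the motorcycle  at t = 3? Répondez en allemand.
Ausgehend von der Geschwindigkeit v(t) = 10·t + 2, nehmen wir 2 Ableitungen. Mit d/dt von v(t) finden wir a(t) = 10. Durch Ableiten von der Beschleunigung erhalten wir den Ruck: j(t) = 0. Aus der Gleichung für den Ruck j(t) = 0, setzen wir t = 3 ein und erhalten j = 0.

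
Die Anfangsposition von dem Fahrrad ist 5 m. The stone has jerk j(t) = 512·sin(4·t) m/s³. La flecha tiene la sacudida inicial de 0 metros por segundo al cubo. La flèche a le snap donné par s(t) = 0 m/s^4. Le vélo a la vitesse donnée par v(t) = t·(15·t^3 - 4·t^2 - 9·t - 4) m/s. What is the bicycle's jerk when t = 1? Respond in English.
We must differentiate our velocity equation v(t) = t·(15·t^3 - 4·t^2 - 9·t - 4) 2 times. Taking d/dt of v(t), we find a(t) = 15·t^3 - 4·t^2 + t·(45·t^2 - 8·t - 9) - 9·t - 4. Taking d/dt of a(t), we find j(t) = 90·t^2 + t·(90·t - 8) - 16·t - 18. We have jerk j(t) = 90·t^2 + t·(90·t - 8) - 16·t - 18. Substituting t = 1: j(1) = 138.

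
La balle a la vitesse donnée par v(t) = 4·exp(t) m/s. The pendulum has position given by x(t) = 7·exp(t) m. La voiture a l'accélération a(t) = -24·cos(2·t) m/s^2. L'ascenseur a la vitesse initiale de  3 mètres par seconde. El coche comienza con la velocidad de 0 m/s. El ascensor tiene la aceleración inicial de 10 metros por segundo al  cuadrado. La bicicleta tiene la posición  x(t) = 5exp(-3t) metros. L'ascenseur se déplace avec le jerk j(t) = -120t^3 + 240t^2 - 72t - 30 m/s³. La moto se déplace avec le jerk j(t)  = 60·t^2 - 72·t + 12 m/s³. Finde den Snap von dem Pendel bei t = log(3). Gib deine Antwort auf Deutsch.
Um dies zu lösen, müssen wir 4 Ableitungen unserer Gleichung für die Position x(t) = 7·exp(t) nehmen. Mit d/dt von x(t) finden wir v(t) = 7·exp(t). Durch Ableiten von der Geschwindigkeit erhalten wir die Beschleunigung: a(t) = 7·exp(t). Die Ableitung von der Beschleunigung ergibt den Ruck: j(t) = 7·exp(t). Die Ableitung von dem Ruck ergibt den Snap: s(t) = 7·exp(t). Aus der Gleichung für den Snap s(t) = 7·exp(t), setzen wir t = log(3) ein und erhalten s = 21.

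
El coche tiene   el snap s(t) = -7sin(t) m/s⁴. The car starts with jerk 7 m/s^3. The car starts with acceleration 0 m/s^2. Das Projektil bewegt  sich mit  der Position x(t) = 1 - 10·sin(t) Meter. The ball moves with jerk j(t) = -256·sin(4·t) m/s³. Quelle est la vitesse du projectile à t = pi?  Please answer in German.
Um dies zu lösen, müssen wir 1 Ableitung unserer Gleichung für die Position x(t) = 1 - 10·sin(t) nehmen. Mit d/dt von x(t) finden wir v(t) = -10·cos(t). Wir haben die Geschwindigkeit v(t) = -10·cos(t). Durch Einsetzen von t = pi: v(pi) = 10.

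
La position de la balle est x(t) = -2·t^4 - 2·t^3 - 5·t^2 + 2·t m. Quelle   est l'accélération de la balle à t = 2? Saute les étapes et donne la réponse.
a(2) = -130.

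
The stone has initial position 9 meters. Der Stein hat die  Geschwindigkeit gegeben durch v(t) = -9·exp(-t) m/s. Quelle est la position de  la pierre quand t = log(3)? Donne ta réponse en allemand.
Um dies zu lösen, müssen wir 1 Integral unserer Gleichung für die Geschwindigkeit v(t) = -9·exp(-t) finden. Das Integral von der Geschwindigkeit ist die Position. Mit x(0) = 9 erhalten wir x(t) = 9·exp(-t). Mit x(t) = 9·exp(-t) und Einsetzen von t = log(3), finden wir x = 3.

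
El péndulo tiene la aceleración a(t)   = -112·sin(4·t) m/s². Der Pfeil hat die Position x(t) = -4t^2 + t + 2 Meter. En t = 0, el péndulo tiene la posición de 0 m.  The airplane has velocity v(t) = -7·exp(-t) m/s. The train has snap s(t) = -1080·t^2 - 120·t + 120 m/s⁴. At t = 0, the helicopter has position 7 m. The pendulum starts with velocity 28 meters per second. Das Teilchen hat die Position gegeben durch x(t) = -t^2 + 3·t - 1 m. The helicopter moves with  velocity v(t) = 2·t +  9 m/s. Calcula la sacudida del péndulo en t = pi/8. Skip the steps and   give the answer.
La sacudida en t = pi/8 es j = 0.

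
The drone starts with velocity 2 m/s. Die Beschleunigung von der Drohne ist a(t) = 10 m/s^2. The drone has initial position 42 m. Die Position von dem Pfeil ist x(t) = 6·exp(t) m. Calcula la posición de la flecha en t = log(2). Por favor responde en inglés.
We have position x(t) = 6·exp(t). Substituting t = log(2): x(log(2)) = 12.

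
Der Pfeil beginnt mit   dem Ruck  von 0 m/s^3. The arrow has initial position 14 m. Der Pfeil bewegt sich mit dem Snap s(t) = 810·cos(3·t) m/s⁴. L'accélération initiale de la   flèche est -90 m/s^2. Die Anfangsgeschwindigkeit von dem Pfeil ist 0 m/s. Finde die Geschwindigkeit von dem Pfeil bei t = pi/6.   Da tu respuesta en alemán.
Wir müssen die Stammfunktion unserer Gleichung für den Snap s(t) = 810·cos(3·t) 3-mal finden. Mit ∫s(t)dt und Anwendung von j(0) = 0, finden wir j(t) = 270·sin(3·t). Mit ∫j(t)dt und Anwendung von a(0) = -90, finden wir a(t) = -90·cos(3·t). Das Integral von der Beschleunigung, mit v(0) = 0, ergibt die Geschwindigkeit: v(t) = -30·sin(3·t). Wir haben die Geschwindigkeit v(t) = -30·sin(3·t). Durch Einsetzen von t = pi/6: v(pi/6) = -30.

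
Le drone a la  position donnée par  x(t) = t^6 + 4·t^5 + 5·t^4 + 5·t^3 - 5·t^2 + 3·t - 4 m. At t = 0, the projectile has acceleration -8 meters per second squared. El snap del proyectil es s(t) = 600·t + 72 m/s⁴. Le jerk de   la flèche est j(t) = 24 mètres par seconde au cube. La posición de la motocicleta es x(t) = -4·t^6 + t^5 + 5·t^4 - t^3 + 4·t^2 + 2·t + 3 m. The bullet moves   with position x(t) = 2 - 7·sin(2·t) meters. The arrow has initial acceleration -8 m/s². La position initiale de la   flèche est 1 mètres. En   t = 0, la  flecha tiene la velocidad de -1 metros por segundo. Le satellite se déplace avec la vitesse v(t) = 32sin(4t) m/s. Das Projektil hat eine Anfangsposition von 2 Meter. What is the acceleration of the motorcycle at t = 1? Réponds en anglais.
Starting from position x(t) = -4·t^6 + t^5 + 5·t^4 - t^3 + 4·t^2 + 2·t + 3, we take 2 derivatives. Taking d/dt of x(t), we find v(t) = -24·t^5 + 5·t^4 + 20·t^3 - 3·t^2 + 8·t + 2. Taking d/dt of v(t), we find a(t) = -120·t^4 + 20·t^3 + 60·t^2 - 6·t + 8. Using a(t) = -120·t^4 + 20·t^3 + 60·t^2 - 6·t + 8 and substituting t = 1, we find a = -38.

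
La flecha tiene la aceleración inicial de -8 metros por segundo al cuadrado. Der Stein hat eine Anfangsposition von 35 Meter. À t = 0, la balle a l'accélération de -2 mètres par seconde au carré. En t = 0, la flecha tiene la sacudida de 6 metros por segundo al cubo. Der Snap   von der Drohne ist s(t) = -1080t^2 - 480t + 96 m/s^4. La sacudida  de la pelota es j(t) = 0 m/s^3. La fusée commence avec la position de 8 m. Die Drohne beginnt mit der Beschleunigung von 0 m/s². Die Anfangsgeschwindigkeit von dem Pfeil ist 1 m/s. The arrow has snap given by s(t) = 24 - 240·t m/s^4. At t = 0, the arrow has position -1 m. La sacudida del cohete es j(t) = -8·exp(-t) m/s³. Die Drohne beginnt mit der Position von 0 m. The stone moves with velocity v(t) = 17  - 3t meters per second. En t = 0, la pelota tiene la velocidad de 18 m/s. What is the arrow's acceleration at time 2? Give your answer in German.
Ausgehend von dem Snap s(t) = 24 - 240·t, nehmen wir 2 Integrale. Die Stammfunktion von dem Snap ist der Ruck. Mit j(0) = 6 erhalten wir j(t) = -120·t^2 + 24·t + 6. Mit ∫j(t)dt und Anwendung von a(0) = -8, finden wir a(t) = -40·t^3 + 12·t^2 + 6·t - 8. Wir haben die Beschleunigung a(t) = -40·t^3 + 12·t^2 + 6·t - 8. Durch Einsetzen von t = 2: a(2) = -268.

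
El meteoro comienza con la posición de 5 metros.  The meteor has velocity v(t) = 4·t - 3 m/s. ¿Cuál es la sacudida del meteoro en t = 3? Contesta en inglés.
We must differentiate our velocity equation v(t) = 4·t - 3 2 times. Taking d/dt of v(t), we find a(t) = 4. The derivative of acceleration gives jerk: j(t) = 0. Using j(t) = 0 and substituting t = 3, we find j = 0.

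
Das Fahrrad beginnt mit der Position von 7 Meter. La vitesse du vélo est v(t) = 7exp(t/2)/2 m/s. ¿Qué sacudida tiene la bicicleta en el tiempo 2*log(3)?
Partiendo de la velocidad v(t) = 7·exp(t/2)/2, tomamos 2 derivadas. Tomando d/dt de v(t), encontramos a(t) = 7·exp(t/2)/4. La derivada de la aceleración da la sacudida: j(t) = 7·exp(t/2)/8. Tenemos la sacudida j(t) = 7·exp(t/2)/8. Sustituyendo t = 2*log(3): j(2*log(3)) = 21/8.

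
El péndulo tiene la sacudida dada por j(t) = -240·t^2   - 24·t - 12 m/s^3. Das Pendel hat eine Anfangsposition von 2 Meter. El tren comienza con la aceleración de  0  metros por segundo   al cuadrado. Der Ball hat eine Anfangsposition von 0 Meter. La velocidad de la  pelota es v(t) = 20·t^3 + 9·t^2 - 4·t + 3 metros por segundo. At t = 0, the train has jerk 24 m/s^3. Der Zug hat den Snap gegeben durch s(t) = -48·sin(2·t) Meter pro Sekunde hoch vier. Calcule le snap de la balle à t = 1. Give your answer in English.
Starting from velocity v(t) = 20·t^3 + 9·t^2 - 4·t + 3, we take 3 derivatives. Taking d/dt of v(t), we find a(t) = 60·t^2 + 18·t - 4. Taking d/dt of a(t), we find j(t) = 120·t + 18. Differentiating jerk, we get snap: s(t) = 120. We have snap s(t) = 120. Substituting t = 1: s(1) = 120.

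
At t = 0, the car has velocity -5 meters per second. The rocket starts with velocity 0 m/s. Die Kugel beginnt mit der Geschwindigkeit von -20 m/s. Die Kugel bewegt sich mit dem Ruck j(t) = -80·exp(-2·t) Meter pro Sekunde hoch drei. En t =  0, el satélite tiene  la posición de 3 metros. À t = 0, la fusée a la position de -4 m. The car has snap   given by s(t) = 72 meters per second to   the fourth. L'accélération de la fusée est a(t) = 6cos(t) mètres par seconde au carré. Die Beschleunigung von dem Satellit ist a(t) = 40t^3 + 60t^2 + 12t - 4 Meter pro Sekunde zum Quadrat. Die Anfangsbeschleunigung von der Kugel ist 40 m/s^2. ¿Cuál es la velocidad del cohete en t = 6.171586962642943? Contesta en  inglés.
We need to integrate our acceleration equation a(t) = 6·cos(t) 1 time. Finding the integral of a(t) and using v(0) = 0: v(t) = 6·sin(t). From the given velocity equation v(t) = 6·sin(t), we substitute t = 6.171586962642943 to get v = -0.668201065403998.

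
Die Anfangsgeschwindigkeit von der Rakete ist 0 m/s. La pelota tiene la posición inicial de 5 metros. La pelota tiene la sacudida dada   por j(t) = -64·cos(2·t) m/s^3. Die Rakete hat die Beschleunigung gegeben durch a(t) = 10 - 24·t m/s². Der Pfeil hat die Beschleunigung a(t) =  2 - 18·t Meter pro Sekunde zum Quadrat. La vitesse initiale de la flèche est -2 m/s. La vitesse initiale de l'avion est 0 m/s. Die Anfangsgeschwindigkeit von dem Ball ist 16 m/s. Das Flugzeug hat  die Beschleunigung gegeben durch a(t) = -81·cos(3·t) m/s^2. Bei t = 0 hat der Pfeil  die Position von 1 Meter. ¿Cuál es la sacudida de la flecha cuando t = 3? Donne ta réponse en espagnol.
Debemos derivar nuestra ecuación de la aceleración a(t) = 2 - 18·t 1 vez. La derivada de la aceleración da la sacudida: j(t) = -18. Usando j(t) = -18 y sustituyendo t = 3, encontramos j = -18.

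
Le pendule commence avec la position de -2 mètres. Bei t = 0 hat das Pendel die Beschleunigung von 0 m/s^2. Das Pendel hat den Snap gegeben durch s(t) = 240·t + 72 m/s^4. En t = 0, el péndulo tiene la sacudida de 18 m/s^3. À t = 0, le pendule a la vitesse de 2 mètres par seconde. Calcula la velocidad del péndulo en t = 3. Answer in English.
We must find the integral of our snap equation s(t) = 240·t + 72 3 times. Integrating snap and using the initial condition j(0) = 18, we get j(t) = 120·t^2 + 72·t + 18. Taking ∫j(t)dt and applying a(0) = 0, we find a(t) = 2·t·(20·t^2 + 18·t + 9). Integrating acceleration and using the initial condition v(0) = 2, we get v(t) = 10·t^4 + 12·t^3 + 9·t^2 + 2. Using v(t) = 10·t^4 + 12·t^3 + 9·t^2 + 2 and substituting t = 3, we find v = 1217.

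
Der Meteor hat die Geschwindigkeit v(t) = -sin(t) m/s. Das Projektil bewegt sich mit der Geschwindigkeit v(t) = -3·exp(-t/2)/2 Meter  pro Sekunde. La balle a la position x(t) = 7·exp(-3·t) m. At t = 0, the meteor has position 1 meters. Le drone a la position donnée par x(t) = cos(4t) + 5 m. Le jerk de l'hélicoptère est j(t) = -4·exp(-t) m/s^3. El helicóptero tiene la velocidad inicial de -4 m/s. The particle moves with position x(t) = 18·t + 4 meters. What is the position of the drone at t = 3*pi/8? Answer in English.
Using x(t) = cos(4·t) + 5 and substituting t = 3*pi/8, we find x = 5.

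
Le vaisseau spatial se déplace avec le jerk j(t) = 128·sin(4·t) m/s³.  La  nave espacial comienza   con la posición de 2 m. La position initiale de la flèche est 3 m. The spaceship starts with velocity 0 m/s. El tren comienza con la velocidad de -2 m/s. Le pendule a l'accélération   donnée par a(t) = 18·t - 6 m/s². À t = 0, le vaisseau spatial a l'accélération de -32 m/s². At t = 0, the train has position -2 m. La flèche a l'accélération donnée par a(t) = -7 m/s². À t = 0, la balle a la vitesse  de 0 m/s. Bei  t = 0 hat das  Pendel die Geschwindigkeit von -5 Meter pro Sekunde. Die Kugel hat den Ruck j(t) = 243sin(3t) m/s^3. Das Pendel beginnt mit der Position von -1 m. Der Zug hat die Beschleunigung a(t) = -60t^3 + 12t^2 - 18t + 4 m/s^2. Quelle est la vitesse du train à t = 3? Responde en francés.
Nous devons trouver la primitive de notre équation de l'accélération a(t) = -60·t^3 + 12·t^2 - 18·t + 4 1 fois. La primitive de l'accélération est la vitesse. En utilisant v(0) = -2, nous obtenons v(t) = -15·t^4 + 4·t^3 - 9·t^2 + 4·t - 2. De l'équation de la vitesse v(t) = -15·t^4 + 4·t^3 - 9·t^2 + 4·t - 2, nous substituons t = 3 pour obtenir v = -1178.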